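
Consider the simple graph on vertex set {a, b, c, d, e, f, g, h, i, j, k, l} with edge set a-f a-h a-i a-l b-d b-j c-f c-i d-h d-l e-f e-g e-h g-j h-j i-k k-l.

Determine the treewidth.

3

A width-3 tree decomposition is:
Bags: B1 = {c, i, k, l}  B2 = {a, c, i, l}  B3 = {a, c, f, l}  B4 = {a, d, f, l}  B5 = {a, d, f, h}  B6 = {d, e, f, h}  B7 = {b, d, e, h}  B8 = {b, e, h, j}  B9 = {b, e, g, j}
Tree: B1–B2, B2–B3, B3–B4, B4–B5, B5–B6, B6–B7, B7–B8, B8–B9
Each bag holds 4 vertices, so the decomposition has width 3, which upper-bounds the treewidth. For the lower bound: the 4 vertex sets {c,i,k}, {l}, {a}, {d,e,f,h} are disjoint, each induces a connected subgraph, and every pair is joined by at least one edge of G. Contracting each set to a single vertex therefore yields K_{4} as a minor, and since treewidth is minor-monotone, tw(G) ≥ tw(K_{4}) = 3. Hence tw(G) = 3 exactly.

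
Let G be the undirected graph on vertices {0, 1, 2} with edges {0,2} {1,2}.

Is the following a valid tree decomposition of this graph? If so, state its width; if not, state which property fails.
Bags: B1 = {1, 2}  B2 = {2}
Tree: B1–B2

A tree decomposition must satisfy three properties: every vertex lies in some bag; for every edge, both endpoints lie together in some bag; and for every vertex, the bags containing it form a connected subtree. Here vertex 0 appears in no bag, so the decomposition is invalid.

No — vertex 0 appears in no bag.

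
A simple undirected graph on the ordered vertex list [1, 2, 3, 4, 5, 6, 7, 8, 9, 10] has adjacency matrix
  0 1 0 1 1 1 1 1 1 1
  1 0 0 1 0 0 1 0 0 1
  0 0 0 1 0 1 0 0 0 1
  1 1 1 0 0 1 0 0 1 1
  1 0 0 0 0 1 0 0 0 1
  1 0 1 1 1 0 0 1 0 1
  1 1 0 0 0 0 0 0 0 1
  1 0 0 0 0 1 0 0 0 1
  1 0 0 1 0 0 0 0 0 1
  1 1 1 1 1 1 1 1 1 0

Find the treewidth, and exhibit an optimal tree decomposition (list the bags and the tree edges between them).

Treewidth 3.
One such decomposition:
Bags: B1 = {1, 4, 6, 10}  B2 = {1, 6, 8, 10}  B3 = {1, 2, 4, 10}  B4 = {1, 4, 9, 10}  B5 = {1, 2, 7, 10}  B6 = {3, 4, 6, 10}  B7 = {1, 5, 6, 10}
Tree: B1–B2, B1–B3, B1–B4, B3–B5, B1–B6, B1–B7

Each bag holds 4 vertices, so the decomposition has width 3, which upper-bounds the treewidth. Conversely, {1, 6, 8, 10} is a clique of size 4, and the vertices of any clique must share a bag in every tree decomposition; so some bag has ≥ 4 vertices and tw(G) ≥ 3. Therefore the treewidth is 3.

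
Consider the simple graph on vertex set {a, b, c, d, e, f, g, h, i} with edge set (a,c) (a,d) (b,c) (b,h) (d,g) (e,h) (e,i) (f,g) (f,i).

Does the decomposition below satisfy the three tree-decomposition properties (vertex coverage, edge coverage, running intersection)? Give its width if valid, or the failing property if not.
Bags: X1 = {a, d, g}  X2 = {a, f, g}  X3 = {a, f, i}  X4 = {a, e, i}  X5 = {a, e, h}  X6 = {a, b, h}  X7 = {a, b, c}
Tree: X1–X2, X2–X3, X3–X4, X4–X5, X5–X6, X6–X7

Yes; width 2.

Checking the three conditions: (i) the bags cover all of {a, b, c, d, e, f, g, h, i}; (ii) for each edge, some bag contains both endpoints; (iii) the bags containing any fixed vertex form a subtree. All hold, so the decomposition is valid with width 3 − 1 = 2.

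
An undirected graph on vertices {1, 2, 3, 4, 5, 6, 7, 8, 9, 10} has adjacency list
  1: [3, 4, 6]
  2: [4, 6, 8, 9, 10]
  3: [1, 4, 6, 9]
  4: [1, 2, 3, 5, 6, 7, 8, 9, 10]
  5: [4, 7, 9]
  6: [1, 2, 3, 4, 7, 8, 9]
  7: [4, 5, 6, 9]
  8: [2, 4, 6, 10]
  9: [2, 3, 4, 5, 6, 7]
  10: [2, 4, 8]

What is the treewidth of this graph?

3

A width-3 tree decomposition is:
Bags: B1 = {2, 4, 6, 9}  B2 = {3, 4, 6, 9}  B3 = {4, 6, 7, 9}  B4 = {2, 4, 6, 8}  B5 = {2, 4, 8, 10}  B6 = {1, 3, 4, 6}  B7 = {4, 5, 7, 9}
Tree: B1–B2, B2–B3, B1–B4, B4–B5, B2–B6, B3–B7
Every bag has size at most 4, so the width is 4 − 1 = 3 and tw(G) ≤ 3. On the other hand G contains the 4-clique {2, 4, 8, 10}. A clique must lie in a single bag of any decomposition, so no decomposition can have width below 3. The upper and lower bounds meet at 3, so that is the treewidth.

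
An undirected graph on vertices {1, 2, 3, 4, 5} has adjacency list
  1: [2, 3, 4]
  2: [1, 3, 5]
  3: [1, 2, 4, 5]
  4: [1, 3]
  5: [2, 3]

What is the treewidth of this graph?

A width-2 tree decomposition is:
Bags: B1 = {2, 3, 5}  B2 = {1, 2, 3}  B3 = {1, 3, 4}
Tree: B1–B2, B2–B3
Each bag holds 3 vertices, so the decomposition has width 2, which upper-bounds the treewidth. Conversely, {1, 2, 3} is a clique of size 3, and the vertices of any clique must share a bag in every tree decomposition; so some bag has ≥ 3 vertices and tw(G) ≥ 2. Combining the bounds, tw(G) = 2.

2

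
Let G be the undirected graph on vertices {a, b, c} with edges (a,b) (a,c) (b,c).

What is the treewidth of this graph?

2

A width-2 tree decomposition is:
Bags: B1 = {a, b, c}
Tree: (single bag)
With just one bag of size 3, the width is 3 − 1 = 2, so tw(G) ≤ 2. Conversely, {a, b, c} is a clique of size 3, and the vertices of any clique must share a bag in every tree decomposition; so some bag has ≥ 3 vertices and tw(G) ≥ 2. Therefore the treewidth is 2.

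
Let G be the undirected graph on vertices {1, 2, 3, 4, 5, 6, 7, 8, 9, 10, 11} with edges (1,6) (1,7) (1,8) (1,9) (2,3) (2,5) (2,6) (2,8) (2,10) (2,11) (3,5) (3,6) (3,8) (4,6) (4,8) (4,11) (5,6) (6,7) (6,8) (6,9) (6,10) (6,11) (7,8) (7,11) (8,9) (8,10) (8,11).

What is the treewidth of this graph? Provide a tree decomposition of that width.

Every bag has size at most 4, so the width is 4 − 1 = 3 and tw(G) ≤ 3. On the other hand G contains the 4-clique {1, 6, 8, 9}. A clique must lie in a single bag of any decomposition, so no decomposition can have width below 3. The upper and lower bounds meet at 3, so that is the treewidth.

Treewidth 3.
One such decomposition:
Bags: B1 = {2, 3, 6, 8}  B2 = {2, 6, 8, 11}  B3 = {6, 7, 8, 11}  B4 = {2, 3, 5, 6}  B5 = {1, 6, 7, 8}  B6 = {1, 6, 8, 9}  B7 = {4, 6, 8, 11}  B8 = {2, 6, 8, 10}
Tree: B1–B2, B2–B3, B1–B4, B3–B5, B5–B6, B3–B7, B1–B8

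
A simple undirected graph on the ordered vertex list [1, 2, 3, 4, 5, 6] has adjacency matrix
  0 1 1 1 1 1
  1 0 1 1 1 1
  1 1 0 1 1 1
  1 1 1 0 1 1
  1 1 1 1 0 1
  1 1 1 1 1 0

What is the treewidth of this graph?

A width-5 tree decomposition is:
Bags: B1 = {1, 2, 3, 4, 5, 6}
Tree: (single bag)
With just one bag of size 6, the width is 6 − 1 = 5, so tw(G) ≤ 5. For the lower bound, the 6 vertices {1, 2, 3, 4, 5, 6} are pairwise adjacent, and any tree decomposition puts a clique entirely inside one bag — forcing width ≥ 5. Combining the bounds, tw(G) = 5.

5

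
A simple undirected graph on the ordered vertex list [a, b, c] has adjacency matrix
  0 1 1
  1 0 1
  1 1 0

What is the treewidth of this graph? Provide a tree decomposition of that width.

Treewidth 2.
One optimal decomposition is:
Bags: B1 = {a, b, c}
Tree: (single bag)

With just one bag of size 3, the width is 3 − 1 = 2, so tw(G) ≤ 2. On the other hand G contains the 3-clique {a, b, c}. A clique must lie in a single bag of any decomposition, so no decomposition can have width below 2. The upper and lower bounds meet at 2, so that is the treewidth.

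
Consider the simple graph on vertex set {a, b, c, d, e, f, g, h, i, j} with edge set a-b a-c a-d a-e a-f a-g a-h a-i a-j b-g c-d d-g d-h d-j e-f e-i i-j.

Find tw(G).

A width-2 tree decomposition is:
Bags: B1 = {a, d, j}  B2 = {a, i, j}  B3 = {a, e, i}  B4 = {a, c, d}  B5 = {a, e, f}  B6 = {a, d, h}  B7 = {a, d, g}  B8 = {a, b, g}
Tree: B1–B2, B2–B3, B1–B4, B3–B5, B4–B6, B1–B7, B7–B8
Every bag has size at most 3, so the width is 3 − 1 = 2 and tw(G) ≤ 2. On the other hand G contains the 3-clique {a, d, g}. A clique must lie in a single bag of any decomposition, so no decomposition can have width below 2. Combining the bounds, tw(G) = 2.

2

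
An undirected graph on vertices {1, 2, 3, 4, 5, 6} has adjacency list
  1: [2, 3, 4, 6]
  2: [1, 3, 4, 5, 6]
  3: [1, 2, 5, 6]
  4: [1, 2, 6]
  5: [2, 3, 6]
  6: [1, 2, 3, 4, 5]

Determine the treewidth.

A width-3 tree decomposition is:
Bags: B1 = {2, 3, 5, 6}  B2 = {1, 2, 3, 6}  B3 = {1, 2, 4, 6}
Tree: B1–B2, B2–B3
Each bag holds 4 vertices, so the decomposition has width 3, which upper-bounds the treewidth. For the lower bound, the 4 vertices {1, 2, 3, 6} are pairwise adjacent, and any tree decomposition puts a clique entirely inside one bag — forcing width ≥ 3. Therefore the treewidth is 3.

3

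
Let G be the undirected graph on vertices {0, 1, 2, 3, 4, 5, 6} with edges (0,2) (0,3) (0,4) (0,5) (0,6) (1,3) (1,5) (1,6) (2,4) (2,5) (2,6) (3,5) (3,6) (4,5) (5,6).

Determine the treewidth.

A width-3 tree decomposition is:
Bags: B1 = {1, 3, 5, 6}  B2 = {0, 3, 5, 6}  B3 = {0, 2, 5, 6}  B4 = {0, 2, 4, 5}
Tree: B1–B2, B2–B3, B3–B4
Each bag holds 4 vertices, so the decomposition has width 3, which upper-bounds the treewidth. For the lower bound, the 4 vertices {0, 2, 4, 5} are pairwise adjacent, and any tree decomposition puts a clique entirely inside one bag — forcing width ≥ 3. Combining the bounds, tw(G) = 3.

3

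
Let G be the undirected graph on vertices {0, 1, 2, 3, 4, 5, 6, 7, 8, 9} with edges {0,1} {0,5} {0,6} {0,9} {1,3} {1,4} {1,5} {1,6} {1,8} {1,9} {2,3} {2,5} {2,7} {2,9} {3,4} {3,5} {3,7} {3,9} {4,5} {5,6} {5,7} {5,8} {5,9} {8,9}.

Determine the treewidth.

A width-3 tree decomposition is:
Bags: B1 = {1, 3, 5, 9}  B2 = {2, 3, 5, 9}  B3 = {0, 1, 5, 9}  B4 = {0, 1, 5, 6}  B5 = {1, 3, 4, 5}  B6 = {2, 3, 5, 7}  B7 = {1, 5, 8, 9}
Tree: B1–B2, B1–B3, B3–B4, B1–B5, B2–B6, B3–B7
Each bag holds 4 vertices, so the decomposition has width 3, which upper-bounds the treewidth. On the other hand G contains the 4-clique {0, 1, 5, 9}. A clique must lie in a single bag of any decomposition, so no decomposition can have width below 3. Therefore the treewidth is 3.

3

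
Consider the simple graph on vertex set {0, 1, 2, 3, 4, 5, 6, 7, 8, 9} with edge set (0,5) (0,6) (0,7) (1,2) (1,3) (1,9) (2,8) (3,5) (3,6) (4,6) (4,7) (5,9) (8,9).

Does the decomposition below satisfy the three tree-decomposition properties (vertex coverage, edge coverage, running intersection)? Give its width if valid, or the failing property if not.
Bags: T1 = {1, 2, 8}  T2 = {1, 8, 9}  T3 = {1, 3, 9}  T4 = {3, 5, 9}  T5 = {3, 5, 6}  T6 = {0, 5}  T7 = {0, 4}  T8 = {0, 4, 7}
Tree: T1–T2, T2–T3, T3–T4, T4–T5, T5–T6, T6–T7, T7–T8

A tree decomposition must satisfy three properties: every vertex lies in some bag; for every edge, both endpoints lie together in some bag; and for every vertex, the bags containing it form a connected subtree. Here edge (6,0) lies in no bag, so the decomposition is invalid.

No — edge (6,0) lies in no bag.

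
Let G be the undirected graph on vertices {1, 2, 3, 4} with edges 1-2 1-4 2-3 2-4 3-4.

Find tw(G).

2

A width-2 tree decomposition is:
Bags: B1 = {1, 2, 4}  B2 = {2, 3, 4}
Tree: B1–B2
Each bag holds 3 vertices, so the decomposition has width 2, which upper-bounds the treewidth. For the lower bound, the 3 vertices {1, 2, 4} are pairwise adjacent, and any tree decomposition puts a clique entirely inside one bag — forcing width ≥ 2. Hence tw(G) = 2 exactly.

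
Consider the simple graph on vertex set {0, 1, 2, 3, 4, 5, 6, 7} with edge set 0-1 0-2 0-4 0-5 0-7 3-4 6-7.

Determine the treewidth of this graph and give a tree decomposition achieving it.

The largest bag has 2 vertices, giving width 1; this decomposition certifies tw(G) ≤ 1. Since G has at least one edge (e.g. 0–7), it is not an edgeless graph, so tw(G) ≥ 1. The upper and lower bounds meet at 1, so that is the treewidth.

Treewidth 1.
One optimal decomposition is:
Bags: B1 = {0, 7}  B2 = {0, 5}  B3 = {6, 7}  B4 = {0, 2}  B5 = {0, 4}  B6 = {0, 1}  B7 = {3, 4}
Tree: B1–B2, B1–B3, B1–B4, B1–B5, B4–B6, B5–B7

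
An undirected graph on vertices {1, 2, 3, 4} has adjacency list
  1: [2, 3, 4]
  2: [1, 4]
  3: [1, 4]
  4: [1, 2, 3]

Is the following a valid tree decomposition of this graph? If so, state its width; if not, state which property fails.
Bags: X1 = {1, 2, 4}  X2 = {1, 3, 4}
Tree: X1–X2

Checking the three conditions: (i) the bags cover all of {1, 2, 3, 4}; (ii) for each edge, some bag contains both endpoints; (iii) the bags containing any fixed vertex form a subtree. All hold, so the decomposition is valid with width 3 − 1 = 2.

Yes; width 2.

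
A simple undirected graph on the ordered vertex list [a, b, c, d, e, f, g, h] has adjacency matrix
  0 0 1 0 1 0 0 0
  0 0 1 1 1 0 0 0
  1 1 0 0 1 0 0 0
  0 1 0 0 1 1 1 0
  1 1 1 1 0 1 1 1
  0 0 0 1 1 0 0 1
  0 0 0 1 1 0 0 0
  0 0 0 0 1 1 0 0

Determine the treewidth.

2

A width-2 tree decomposition is:
Bags: B1 = {b, d, e}  B2 = {d, e, g}  B3 = {b, c, e}  B4 = {d, e, f}  B5 = {a, c, e}  B6 = {e, f, h}
Tree: B1–B2, B1–B3, B2–B4, B3–B5, B4–B6
Each bag holds 3 vertices, so the decomposition has width 2, which upper-bounds the treewidth. Conversely, {d, e, g} is a clique of size 3, and the vertices of any clique must share a bag in every tree decomposition; so some bag has ≥ 3 vertices and tw(G) ≥ 2. Hence tw(G) = 2 exactly.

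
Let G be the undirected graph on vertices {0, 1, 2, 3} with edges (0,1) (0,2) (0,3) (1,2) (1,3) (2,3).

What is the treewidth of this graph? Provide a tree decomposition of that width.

A single bag containing all 4 vertices is trivially a valid decomposition of width 3. On the other hand G contains the 4-clique {0, 1, 2, 3}. A clique must lie in a single bag of any decomposition, so no decomposition can have width below 3. The upper and lower bounds meet at 3, so that is the treewidth.

Treewidth 3.
One optimal decomposition is:
Bags: B1 = {0, 1, 2, 3}
Tree: (single bag)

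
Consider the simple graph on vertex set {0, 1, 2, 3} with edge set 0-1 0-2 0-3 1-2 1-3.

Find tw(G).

A width-2 tree decomposition is:
Bags: B1 = {0, 1, 2}  B2 = {0, 1, 3}
Tree: B1–B2
Every bag has size at most 3, so the width is 3 − 1 = 2 and tw(G) ≤ 2. On the other hand G contains the 3-clique {0, 1, 2}. A clique must lie in a single bag of any decomposition, so no decomposition can have width below 2. Combining the bounds, tw(G) = 2.

2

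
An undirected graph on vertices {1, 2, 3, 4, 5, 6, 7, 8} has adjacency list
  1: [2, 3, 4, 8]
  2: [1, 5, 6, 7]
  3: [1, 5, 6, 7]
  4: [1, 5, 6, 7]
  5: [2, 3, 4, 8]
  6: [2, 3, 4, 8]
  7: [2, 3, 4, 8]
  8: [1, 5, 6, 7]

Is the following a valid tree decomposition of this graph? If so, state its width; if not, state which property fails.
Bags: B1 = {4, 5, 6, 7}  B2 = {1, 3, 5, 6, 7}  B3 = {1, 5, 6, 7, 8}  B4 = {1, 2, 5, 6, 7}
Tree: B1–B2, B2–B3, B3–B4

A tree decomposition must satisfy three properties: every vertex lies in some bag; for every edge, both endpoints lie together in some bag; and for every vertex, the bags containing it form a connected subtree. Here edge (1,4) lies in no bag, so the decomposition is invalid.

No — edge (1,4) lies in no bag.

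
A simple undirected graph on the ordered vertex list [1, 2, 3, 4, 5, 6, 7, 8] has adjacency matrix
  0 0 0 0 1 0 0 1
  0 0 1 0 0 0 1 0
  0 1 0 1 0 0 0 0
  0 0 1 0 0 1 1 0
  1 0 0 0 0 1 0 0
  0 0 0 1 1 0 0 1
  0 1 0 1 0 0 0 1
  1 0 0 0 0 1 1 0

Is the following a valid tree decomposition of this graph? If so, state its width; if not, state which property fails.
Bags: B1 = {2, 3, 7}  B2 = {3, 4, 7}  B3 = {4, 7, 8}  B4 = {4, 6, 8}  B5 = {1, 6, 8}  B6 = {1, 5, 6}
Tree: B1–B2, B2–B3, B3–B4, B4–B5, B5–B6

Yes; width 2.

Vertex coverage: the bags together contain {1, 2, 3, 4, 5, 6, 7, 8}, the full vertex set. Edge coverage: each edge of G has both endpoints in at least one bag. Running intersection: for every vertex, the bags containing it form a connected subtree. All three properties hold, so this is a valid tree decomposition of width max|bag| − 1 = 2, and hence tw(G) ≤ 2.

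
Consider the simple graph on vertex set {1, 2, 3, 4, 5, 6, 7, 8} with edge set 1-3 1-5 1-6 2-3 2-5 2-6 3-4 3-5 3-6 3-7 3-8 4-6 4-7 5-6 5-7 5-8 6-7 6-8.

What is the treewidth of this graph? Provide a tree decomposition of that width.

Treewidth 3.
One optimal decomposition is:
Bags: B1 = {1, 3, 5, 6}  B2 = {3, 5, 6, 8}  B3 = {2, 3, 5, 6}  B4 = {3, 5, 6, 7}  B5 = {3, 4, 6, 7}
Tree: B1–B2, B2–B3, B3–B4, B4–B5

Every bag has size at most 4, so the width is 4 − 1 = 3 and tw(G) ≤ 3. On the other hand G contains the 4-clique {3, 4, 6, 7}. A clique must lie in a single bag of any decomposition, so no decomposition can have width below 3. Combining the bounds, tw(G) = 3.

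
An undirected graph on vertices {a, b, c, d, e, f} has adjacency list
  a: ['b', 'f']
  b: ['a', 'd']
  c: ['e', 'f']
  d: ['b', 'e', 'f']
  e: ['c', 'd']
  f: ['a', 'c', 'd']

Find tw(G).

2

A width-2 tree decomposition is:
Bags: B1 = {c, e, f}  B2 = {d, e, f}  B3 = {a, d, f}  B4 = {a, b, d}
Tree: B1–B2, B2–B3, B3–B4
The largest bag has 3 vertices, giving width 2; this decomposition certifies tw(G) ≤ 2. Since c–e–d–f–c is a cycle in G, G is not acyclic. Forests are exactly the graphs of treewidth ≤ 1, so tw(G) ≥ 2. Therefore the treewidth is 2.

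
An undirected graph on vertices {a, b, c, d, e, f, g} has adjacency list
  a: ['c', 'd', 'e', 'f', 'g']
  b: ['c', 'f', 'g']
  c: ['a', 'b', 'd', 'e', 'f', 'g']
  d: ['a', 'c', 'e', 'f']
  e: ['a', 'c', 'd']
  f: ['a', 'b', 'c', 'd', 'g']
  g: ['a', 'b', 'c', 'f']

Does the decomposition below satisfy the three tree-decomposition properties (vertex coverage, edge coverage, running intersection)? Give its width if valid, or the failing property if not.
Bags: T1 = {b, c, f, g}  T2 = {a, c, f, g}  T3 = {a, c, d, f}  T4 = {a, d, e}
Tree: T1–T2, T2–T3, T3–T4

A tree decomposition must satisfy three properties: every vertex lies in some bag; for every edge, both endpoints lie together in some bag; and for every vertex, the bags containing it form a connected subtree. Here edge (c,e) lies in no bag, so the decomposition is invalid.

No — edge (c,e) lies in no bag.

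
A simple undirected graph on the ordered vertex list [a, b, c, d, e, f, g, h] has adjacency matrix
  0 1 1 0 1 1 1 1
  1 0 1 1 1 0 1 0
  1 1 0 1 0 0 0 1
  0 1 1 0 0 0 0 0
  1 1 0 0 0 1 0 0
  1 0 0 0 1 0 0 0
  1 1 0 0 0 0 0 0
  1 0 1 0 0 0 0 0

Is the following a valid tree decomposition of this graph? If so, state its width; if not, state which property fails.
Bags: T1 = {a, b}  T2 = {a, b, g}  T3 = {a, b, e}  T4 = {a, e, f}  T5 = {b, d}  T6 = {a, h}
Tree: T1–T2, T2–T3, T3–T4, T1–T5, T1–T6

No — vertex c appears in no bag.

A tree decomposition must satisfy three properties: every vertex lies in some bag; for every edge, both endpoints lie together in some bag; and for every vertex, the bags containing it form a connected subtree. Here vertex c appears in no bag, so the decomposition is invalid.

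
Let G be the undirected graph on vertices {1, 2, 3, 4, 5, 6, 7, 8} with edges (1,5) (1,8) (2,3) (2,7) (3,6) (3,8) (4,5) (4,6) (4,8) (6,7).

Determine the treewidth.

A width-2 tree decomposition is:
Bags: B1 = {2, 3, 7}  B2 = {3, 6, 7}  B3 = {3, 6, 8}  B4 = {4, 6, 8}  B5 = {1, 4, 8}  B6 = {1, 4, 5}
Tree: B1–B2, B2–B3, B3–B4, B4–B5, B5–B6
The largest bag has 3 vertices, giving width 2; this decomposition certifies tw(G) ≤ 2. Since 2–7–6–3–2 is a cycle in G, G is not acyclic. Forests are exactly the graphs of treewidth ≤ 1, so tw(G) ≥ 2. The upper and lower bounds meet at 2, so that is the treewidth.

2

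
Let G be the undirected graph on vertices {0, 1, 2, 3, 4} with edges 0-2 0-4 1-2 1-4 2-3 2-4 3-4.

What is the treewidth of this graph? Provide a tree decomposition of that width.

Treewidth 2.
Bags: B1 = {0, 2, 4}  B2 = {1, 2, 4}  B3 = {2, 3, 4}
Tree: B1–B2, B1–B3

The largest bag has 3 vertices, giving width 2; this decomposition certifies tw(G) ≤ 2. For the lower bound, the 3 vertices {0, 2, 4} are pairwise adjacent, and any tree decomposition puts a clique entirely inside one bag — forcing width ≥ 2. Combining the bounds, tw(G) = 2.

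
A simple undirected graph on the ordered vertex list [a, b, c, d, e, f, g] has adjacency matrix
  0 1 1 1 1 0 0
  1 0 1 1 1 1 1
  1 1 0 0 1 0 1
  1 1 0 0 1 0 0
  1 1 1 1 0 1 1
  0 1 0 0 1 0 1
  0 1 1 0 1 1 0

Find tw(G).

A width-3 tree decomposition is:
Bags: B1 = {b, c, e, g}  B2 = {b, e, f, g}  B3 = {a, b, c, e}  B4 = {a, b, d, e}
Tree: B1–B2, B1–B3, B3–B4
Each bag holds 4 vertices, so the decomposition has width 3, which upper-bounds the treewidth. Conversely, {a, b, d, e} is a clique of size 4, and the vertices of any clique must share a bag in every tree decomposition; so some bag has ≥ 4 vertices and tw(G) ≥ 3. Hence tw(G) = 3 exactly.

3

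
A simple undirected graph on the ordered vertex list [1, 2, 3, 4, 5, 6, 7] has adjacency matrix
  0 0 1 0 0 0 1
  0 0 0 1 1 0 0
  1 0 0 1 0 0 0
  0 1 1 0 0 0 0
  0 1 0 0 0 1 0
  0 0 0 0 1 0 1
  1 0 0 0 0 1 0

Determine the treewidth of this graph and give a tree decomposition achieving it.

Treewidth 2.
Bags: B1 = {2, 5, 6}  B2 = {2, 6, 7}  B3 = {1, 2, 7}  B4 = {1, 2, 3}  B5 = {2, 3, 4}
Tree: B1–B2, B2–B3, B3–B4, B4–B5

Every bag has size at most 3, so the width is 3 − 1 = 2 and tw(G) ≤ 2. For the lower bound, G contains the cycle 2–5–6–7–1–3–4–2, so G is not a forest; only forests have treewidth ≤ 1, hence tw(G) ≥ 2. The upper and lower bounds meet at 2, so that is the treewidth.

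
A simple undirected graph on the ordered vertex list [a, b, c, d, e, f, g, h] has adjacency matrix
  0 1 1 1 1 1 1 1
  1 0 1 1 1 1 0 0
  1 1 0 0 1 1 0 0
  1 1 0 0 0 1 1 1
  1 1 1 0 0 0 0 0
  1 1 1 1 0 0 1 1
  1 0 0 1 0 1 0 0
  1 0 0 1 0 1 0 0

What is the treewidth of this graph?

A width-3 tree decomposition is:
Bags: B1 = {a, d, f, g}  B2 = {a, b, d, f}  B3 = {a, b, c, f}  B4 = {a, d, f, h}  B5 = {a, b, c, e}
Tree: B1–B2, B2–B3, B2–B4, B3–B5
Each bag holds 4 vertices, so the decomposition has width 3, which upper-bounds the treewidth. On the other hand G contains the 4-clique {a, b, c, e}. A clique must lie in a single bag of any decomposition, so no decomposition can have width below 3. Hence tw(G) = 3 exactly.

3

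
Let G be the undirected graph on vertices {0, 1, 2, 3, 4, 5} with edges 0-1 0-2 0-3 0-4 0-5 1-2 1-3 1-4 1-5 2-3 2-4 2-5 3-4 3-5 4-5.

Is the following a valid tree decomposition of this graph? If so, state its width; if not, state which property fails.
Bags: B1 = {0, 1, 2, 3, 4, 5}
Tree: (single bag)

Yes; width 5.

Every vertex of G appears in some bag (union = {0, 1, 2, 3, 4, 5}); every edge is covered by a bag; and for each vertex v the set of bags containing v is connected in the bag tree. The decomposition is therefore valid. The largest bag has 6 vertices, so the width is 5.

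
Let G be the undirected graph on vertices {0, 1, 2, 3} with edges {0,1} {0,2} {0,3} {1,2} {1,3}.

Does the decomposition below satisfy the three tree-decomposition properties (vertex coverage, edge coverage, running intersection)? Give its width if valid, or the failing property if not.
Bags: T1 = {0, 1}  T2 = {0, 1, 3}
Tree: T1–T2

No — vertex 2 appears in no bag.

A tree decomposition must satisfy three properties: every vertex lies in some bag; for every edge, both endpoints lie together in some bag; and for every vertex, the bags containing it form a connected subtree. Here vertex 2 appears in no bag, so the decomposition is invalid.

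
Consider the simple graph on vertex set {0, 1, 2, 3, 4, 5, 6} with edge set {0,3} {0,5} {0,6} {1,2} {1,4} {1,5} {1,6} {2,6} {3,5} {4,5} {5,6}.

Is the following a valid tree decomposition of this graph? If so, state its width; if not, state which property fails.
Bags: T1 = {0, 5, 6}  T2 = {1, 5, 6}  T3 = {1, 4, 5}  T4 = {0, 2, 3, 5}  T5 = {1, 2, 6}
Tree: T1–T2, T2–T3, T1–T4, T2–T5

No — bags containing vertex 2 are not connected in the tree.

A tree decomposition must satisfy three properties: every vertex lies in some bag; for every edge, both endpoints lie together in some bag; and for every vertex, the bags containing it form a connected subtree. Here bags containing vertex 2 are not connected in the tree, so the decomposition is invalid.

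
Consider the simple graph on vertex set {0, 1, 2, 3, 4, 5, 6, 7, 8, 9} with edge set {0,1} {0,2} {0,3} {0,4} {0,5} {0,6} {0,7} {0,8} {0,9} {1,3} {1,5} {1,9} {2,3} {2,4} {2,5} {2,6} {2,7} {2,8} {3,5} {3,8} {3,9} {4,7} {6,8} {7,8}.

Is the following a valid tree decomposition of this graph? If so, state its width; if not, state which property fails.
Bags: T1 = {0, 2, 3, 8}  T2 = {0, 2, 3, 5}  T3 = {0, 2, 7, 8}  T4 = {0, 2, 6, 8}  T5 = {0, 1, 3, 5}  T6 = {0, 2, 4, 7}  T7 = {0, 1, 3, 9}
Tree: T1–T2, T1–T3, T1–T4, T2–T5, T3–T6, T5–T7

Every vertex of G appears in some bag (union = {0, 1, 2, 3, 4, 5, 6, 7, 8, 9}); every edge is covered by a bag; and for each vertex v the set of bags containing v is connected in the bag tree. The decomposition is therefore valid. The largest bag has 4 vertices, so the width is 3.

Yes; width 3.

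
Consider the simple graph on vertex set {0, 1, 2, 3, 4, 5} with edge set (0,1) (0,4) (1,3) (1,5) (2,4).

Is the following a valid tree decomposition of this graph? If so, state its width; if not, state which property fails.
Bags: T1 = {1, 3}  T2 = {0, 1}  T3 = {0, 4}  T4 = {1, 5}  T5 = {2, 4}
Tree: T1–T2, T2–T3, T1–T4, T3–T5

Vertex coverage: the bags together contain {0, 1, 2, 3, 4, 5}, the full vertex set. Edge coverage: each edge of G has both endpoints in at least one bag. Running intersection: for every vertex, the bags containing it form a connected subtree. All three properties hold, so this is a valid tree decomposition of width max|bag| − 1 = 1, and hence tw(G) ≤ 1.

Yes; width 1.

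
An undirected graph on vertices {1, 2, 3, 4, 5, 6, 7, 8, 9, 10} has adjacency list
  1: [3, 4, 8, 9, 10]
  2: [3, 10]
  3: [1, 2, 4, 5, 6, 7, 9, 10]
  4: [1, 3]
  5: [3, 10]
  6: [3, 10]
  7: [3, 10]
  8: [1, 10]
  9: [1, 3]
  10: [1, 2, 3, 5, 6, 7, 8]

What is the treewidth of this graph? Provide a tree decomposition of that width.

Every bag has size at most 3, so the width is 3 − 1 = 2 and tw(G) ≤ 2. For the lower bound, the 3 vertices {1, 8, 10} are pairwise adjacent, and any tree decomposition puts a clique entirely inside one bag — forcing width ≥ 2. Therefore the treewidth is 2.

Treewidth 2.
Bags: B1 = {1, 3, 10}  B2 = {3, 6, 10}  B3 = {1, 8, 10}  B4 = {3, 5, 10}  B5 = {1, 3, 9}  B6 = {2, 3, 10}  B7 = {3, 7, 10}  B8 = {1, 3, 4}
Tree: B1–B2, B1–B3, B1–B4, B1–B5, B4–B6, B6–B7, B1–B8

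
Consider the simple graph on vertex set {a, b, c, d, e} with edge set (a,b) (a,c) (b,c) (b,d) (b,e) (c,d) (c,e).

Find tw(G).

2

A width-2 tree decomposition is:
Bags: B1 = {b, c, e}  B2 = {a, b, c}  B3 = {b, c, d}
Tree: B1–B2, B2–B3
The largest bag has 3 vertices, giving width 2; this decomposition certifies tw(G) ≤ 2. Conversely, {b, c, d} is a clique of size 3, and the vertices of any clique must share a bag in every tree decomposition; so some bag has ≥ 3 vertices and tw(G) ≥ 2. Therefore the treewidth is 2.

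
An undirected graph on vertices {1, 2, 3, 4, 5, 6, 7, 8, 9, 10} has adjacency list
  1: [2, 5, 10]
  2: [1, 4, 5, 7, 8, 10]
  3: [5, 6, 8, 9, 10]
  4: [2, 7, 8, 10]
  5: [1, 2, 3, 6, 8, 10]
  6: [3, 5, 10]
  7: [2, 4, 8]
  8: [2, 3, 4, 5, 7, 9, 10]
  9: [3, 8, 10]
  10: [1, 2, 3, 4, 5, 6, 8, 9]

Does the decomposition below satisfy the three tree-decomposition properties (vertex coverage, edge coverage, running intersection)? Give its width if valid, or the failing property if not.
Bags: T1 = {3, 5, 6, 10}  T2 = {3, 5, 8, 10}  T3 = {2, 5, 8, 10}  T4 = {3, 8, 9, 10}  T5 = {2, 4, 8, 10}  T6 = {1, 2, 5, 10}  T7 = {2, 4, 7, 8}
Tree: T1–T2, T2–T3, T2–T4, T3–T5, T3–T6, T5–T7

Vertex coverage: the bags together contain {1, 2, 3, 4, 5, 6, 7, 8, 9, 10}, the full vertex set. Edge coverage: each edge of G has both endpoints in at least one bag. Running intersection: for every vertex, the bags containing it form a connected subtree. All three properties hold, so this is a valid tree decomposition of width max|bag| − 1 = 3, and hence tw(G) ≤ 3.

Yes; width 3.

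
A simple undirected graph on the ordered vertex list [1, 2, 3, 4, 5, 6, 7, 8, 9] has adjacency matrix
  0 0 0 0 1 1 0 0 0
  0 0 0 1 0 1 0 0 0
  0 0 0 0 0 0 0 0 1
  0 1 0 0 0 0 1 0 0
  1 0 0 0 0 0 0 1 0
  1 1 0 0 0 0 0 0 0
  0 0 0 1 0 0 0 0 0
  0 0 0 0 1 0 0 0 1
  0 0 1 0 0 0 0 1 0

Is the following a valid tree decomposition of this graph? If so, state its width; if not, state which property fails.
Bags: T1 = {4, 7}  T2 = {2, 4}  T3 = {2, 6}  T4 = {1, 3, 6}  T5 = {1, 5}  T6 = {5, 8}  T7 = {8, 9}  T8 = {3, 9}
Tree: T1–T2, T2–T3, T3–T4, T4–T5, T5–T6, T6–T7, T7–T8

No — bags containing vertex 3 are not connected in the tree.

A tree decomposition must satisfy three properties: every vertex lies in some bag; for every edge, both endpoints lie together in some bag; and for every vertex, the bags containing it form a connected subtree. Here bags containing vertex 3 are not connected in the tree, so the decomposition is invalid.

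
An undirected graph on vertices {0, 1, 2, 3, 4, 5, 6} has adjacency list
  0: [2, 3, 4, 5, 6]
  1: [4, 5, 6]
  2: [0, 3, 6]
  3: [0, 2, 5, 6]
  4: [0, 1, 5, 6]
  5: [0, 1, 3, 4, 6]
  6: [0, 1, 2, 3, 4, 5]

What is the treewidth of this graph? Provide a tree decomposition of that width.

The largest bag has 4 vertices, giving width 3; this decomposition certifies tw(G) ≤ 3. On the other hand G contains the 4-clique {0, 2, 3, 6}. A clique must lie in a single bag of any decomposition, so no decomposition can have width below 3. The upper and lower bounds meet at 3, so that is the treewidth.

Treewidth 3.
One optimal decomposition is:
Bags: B1 = {1, 4, 5, 6}  B2 = {0, 4, 5, 6}  B3 = {0, 3, 5, 6}  B4 = {0, 2, 3, 6}
Tree: B1–B2, B2–B3, B3–B4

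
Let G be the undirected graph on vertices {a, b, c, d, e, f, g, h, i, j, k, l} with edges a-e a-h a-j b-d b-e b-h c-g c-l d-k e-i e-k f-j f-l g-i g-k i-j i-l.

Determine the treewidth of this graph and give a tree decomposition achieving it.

The largest bag has 4 vertices, giving width 3; this decomposition certifies tw(G) ≤ 3. For the lower bound: the 4 vertex sets {c,f,l}, {j}, {i}, {a,e,g,k} are disjoint, each induces a connected subgraph, and every pair is joined by at least one edge of G. Contracting each set to a single vertex therefore yields K_{4} as a minor, and since treewidth is minor-monotone, tw(G) ≥ tw(K_{4}) = 3. Therefore the treewidth is 3.

Treewidth 3.
One such decomposition:
Bags: B1 = {c, f, j, l}  B2 = {c, i, j, l}  B3 = {c, g, i, j}  B4 = {a, g, i, j}  B5 = {a, e, g, i}  B6 = {a, e, g, k}  B7 = {a, e, h, k}  B8 = {b, e, h, k}  B9 = {b, d, h, k}
Tree: B1–B2, B2–B3, B3–B4, B4–B5, B5–B6, B6–B7, B7–B8, B8–B9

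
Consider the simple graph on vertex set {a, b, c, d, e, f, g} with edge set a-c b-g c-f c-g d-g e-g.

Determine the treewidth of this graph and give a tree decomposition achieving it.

Treewidth 1.
Bags: B1 = {e, g}  B2 = {c, g}  B3 = {d, g}  B4 = {a, c}  B5 = {c, f}  B6 = {b, g}
Tree: B1–B2, B1–B3, B2–B4, B4–B5, B3–B6

Every bag has size at most 2, so the width is 2 − 1 = 1 and tw(G) ≤ 1. Any graph with an edge has treewidth ≥ 1, and G has the edge g–e. Combining the bounds, tw(G) = 1.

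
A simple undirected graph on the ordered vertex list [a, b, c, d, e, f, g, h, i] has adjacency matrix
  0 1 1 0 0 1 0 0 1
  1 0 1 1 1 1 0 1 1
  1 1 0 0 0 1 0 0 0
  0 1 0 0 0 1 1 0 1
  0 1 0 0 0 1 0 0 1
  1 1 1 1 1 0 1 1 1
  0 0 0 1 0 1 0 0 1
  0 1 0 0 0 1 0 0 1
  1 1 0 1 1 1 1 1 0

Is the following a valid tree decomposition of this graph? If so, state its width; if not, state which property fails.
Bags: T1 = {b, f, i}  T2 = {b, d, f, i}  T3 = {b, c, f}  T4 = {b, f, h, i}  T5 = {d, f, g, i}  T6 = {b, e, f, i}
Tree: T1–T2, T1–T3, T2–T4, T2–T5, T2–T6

No — vertex a appears in no bag.

A tree decomposition must satisfy three properties: every vertex lies in some bag; for every edge, both endpoints lie together in some bag; and for every vertex, the bags containing it form a connected subtree. Here vertex a appears in no bag, so the decomposition is invalid.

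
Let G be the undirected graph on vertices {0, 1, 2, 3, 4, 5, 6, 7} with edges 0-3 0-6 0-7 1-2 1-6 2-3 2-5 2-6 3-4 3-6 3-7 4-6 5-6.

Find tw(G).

2

A width-2 tree decomposition is:
Bags: B1 = {2, 3, 6}  B2 = {2, 5, 6}  B3 = {0, 3, 6}  B4 = {1, 2, 6}  B5 = {3, 4, 6}  B6 = {0, 3, 7}
Tree: B1–B2, B1–B3, B1–B4, B3–B5, B3–B6
Each bag holds 3 vertices, so the decomposition has width 2, which upper-bounds the treewidth. For the lower bound, the 3 vertices {0, 3, 6} are pairwise adjacent, and any tree decomposition puts a clique entirely inside one bag — forcing width ≥ 2. Therefore the treewidth is 2.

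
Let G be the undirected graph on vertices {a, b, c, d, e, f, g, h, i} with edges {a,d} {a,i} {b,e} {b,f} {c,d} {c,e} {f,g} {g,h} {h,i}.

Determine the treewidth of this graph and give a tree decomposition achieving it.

Treewidth 2.
One such decomposition:
Bags: B1 = {a, h, i}  B2 = {a, g, h}  B3 = {a, f, g}  B4 = {a, b, f}  B5 = {a, b, e}  B6 = {a, c, e}  B7 = {a, c, d}
Tree: B1–B2, B2–B3, B3–B4, B4–B5, B5–B6, B6–B7

Each bag holds 3 vertices, so the decomposition has width 2, which upper-bounds the treewidth. Since a–i–h–g–f–b–e–c–d–a is a cycle in G, G is not acyclic. Forests are exactly the graphs of treewidth ≤ 1, so tw(G) ≥ 2. Hence tw(G) = 2 exactly.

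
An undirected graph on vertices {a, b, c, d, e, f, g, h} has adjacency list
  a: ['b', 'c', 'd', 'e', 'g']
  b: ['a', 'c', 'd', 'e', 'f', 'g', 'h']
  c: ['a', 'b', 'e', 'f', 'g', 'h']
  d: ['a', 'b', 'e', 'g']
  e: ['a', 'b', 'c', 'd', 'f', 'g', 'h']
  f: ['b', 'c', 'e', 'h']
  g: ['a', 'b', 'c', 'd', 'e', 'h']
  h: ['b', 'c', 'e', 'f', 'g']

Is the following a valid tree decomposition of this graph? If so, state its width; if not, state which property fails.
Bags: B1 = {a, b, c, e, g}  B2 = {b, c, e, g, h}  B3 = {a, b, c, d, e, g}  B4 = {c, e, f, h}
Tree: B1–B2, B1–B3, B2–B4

No — edge (b,f) lies in no bag.

A tree decomposition must satisfy three properties: every vertex lies in some bag; for every edge, both endpoints lie together in some bag; and for every vertex, the bags containing it form a connected subtree. Here edge (b,f) lies in no bag, so the decomposition is invalid.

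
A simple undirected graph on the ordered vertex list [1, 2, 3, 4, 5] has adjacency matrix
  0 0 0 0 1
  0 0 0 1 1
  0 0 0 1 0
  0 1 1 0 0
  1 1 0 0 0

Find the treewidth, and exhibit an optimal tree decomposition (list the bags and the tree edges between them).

Treewidth 1.
Bags: B1 = {3, 4}  B2 = {2, 4}  B3 = {2, 5}  B4 = {1, 5}
Tree: B1–B2, B2–B3, B3–B4

Each bag holds 2 vertices, so the decomposition has width 1, which upper-bounds the treewidth. G has an edge, so its treewidth is at least 1. Therefore the treewidth is 1.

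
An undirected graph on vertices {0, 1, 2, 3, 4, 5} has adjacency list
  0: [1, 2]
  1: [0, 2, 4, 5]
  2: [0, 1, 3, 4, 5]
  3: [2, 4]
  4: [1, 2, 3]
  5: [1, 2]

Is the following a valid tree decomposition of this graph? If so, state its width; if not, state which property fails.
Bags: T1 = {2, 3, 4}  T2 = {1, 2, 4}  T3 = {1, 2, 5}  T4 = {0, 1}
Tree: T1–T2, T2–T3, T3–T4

No — edge (2,0) lies in no bag.

A tree decomposition must satisfy three properties: every vertex lies in some bag; for every edge, both endpoints lie together in some bag; and for every vertex, the bags containing it form a connected subtree. Here edge (2,0) lies in no bag, so the decomposition is invalid.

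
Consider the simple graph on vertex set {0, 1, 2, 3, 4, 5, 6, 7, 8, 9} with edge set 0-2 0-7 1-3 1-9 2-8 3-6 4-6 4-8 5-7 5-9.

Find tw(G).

2

A width-2 tree decomposition is:
Bags: B1 = {0, 2, 7}  B2 = {2, 5, 7}  B3 = {2, 5, 9}  B4 = {1, 2, 9}  B5 = {1, 2, 3}  B6 = {2, 3, 6}  B7 = {2, 4, 6}  B8 = {2, 4, 8}
Tree: B1–B2, B2–B3, B3–B4, B4–B5, B5–B6, B6–B7, B7–B8
Each bag holds 3 vertices, so the decomposition has width 2, which upper-bounds the treewidth. For the lower bound, G contains the cycle 2–0–7–5–9–1–3–6–4–8–2, so G is not a forest; only forests have treewidth ≤ 1, hence tw(G) ≥ 2. Therefore the treewidth is 2.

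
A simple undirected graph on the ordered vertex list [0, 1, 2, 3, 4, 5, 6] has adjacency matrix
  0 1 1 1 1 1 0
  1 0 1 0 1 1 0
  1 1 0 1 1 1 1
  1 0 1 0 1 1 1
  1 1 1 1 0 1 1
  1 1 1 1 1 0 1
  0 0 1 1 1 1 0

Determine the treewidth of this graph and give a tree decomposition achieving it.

The largest bag has 5 vertices, giving width 4; this decomposition certifies tw(G) ≤ 4. For the lower bound, the 5 vertices {0, 1, 2, 4, 5} are pairwise adjacent, and any tree decomposition puts a clique entirely inside one bag — forcing width ≥ 4. Therefore the treewidth is 4.

Treewidth 4.
One optimal decomposition is:
Bags: B1 = {0, 2, 3, 4, 5}  B2 = {2, 3, 4, 5, 6}  B3 = {0, 1, 2, 4, 5}
Tree: B1–B2, B1–B3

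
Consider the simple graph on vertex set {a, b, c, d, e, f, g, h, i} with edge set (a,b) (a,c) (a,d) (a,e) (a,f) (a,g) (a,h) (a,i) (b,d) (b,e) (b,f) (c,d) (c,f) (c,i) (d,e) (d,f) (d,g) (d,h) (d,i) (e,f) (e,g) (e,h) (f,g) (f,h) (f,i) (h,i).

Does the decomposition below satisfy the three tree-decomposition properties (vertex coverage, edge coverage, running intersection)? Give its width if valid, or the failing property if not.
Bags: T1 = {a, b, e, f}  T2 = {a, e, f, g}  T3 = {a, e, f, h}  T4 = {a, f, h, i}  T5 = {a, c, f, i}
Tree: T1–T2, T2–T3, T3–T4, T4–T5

No — vertex d appears in no bag.

A tree decomposition must satisfy three properties: every vertex lies in some bag; for every edge, both endpoints lie together in some bag; and for every vertex, the bags containing it form a connected subtree. Here vertex d appears in no bag, so the decomposition is invalid.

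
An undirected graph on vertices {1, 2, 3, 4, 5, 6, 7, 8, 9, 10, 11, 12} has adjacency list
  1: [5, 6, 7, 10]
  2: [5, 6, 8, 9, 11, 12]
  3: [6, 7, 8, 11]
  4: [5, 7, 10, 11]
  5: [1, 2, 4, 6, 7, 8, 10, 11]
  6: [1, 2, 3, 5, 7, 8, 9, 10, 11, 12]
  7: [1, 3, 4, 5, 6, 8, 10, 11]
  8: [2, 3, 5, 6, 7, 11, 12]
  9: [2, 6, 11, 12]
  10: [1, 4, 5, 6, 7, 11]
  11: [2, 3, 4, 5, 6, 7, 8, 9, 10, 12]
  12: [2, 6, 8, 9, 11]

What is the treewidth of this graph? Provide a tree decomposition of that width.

Treewidth 4.
Bags: B1 = {2, 5, 6, 8, 11}  B2 = {5, 6, 7, 8, 11}  B3 = {5, 6, 7, 10, 11}  B4 = {1, 5, 6, 7, 10}  B5 = {2, 6, 8, 11, 12}  B6 = {3, 6, 7, 8, 11}  B7 = {2, 6, 9, 11, 12}  B8 = {4, 5, 7, 10, 11}
Tree: B1–B2, B2–B3, B3–B4, B1–B5, B2–B6, B5–B7, B3–B8

The largest bag has 5 vertices, giving width 4; this decomposition certifies tw(G) ≤ 4. For the lower bound, the 5 vertices {4, 5, 7, 10, 11} are pairwise adjacent, and any tree decomposition puts a clique entirely inside one bag — forcing width ≥ 4. Combining the bounds, tw(G) = 4.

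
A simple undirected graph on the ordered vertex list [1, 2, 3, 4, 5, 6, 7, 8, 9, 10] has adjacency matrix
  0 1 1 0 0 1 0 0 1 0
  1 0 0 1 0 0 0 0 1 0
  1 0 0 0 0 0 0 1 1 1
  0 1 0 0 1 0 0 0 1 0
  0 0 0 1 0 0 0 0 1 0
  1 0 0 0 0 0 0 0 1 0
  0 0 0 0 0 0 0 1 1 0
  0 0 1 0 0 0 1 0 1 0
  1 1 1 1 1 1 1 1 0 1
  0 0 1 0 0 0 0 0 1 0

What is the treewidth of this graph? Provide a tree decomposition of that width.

Every bag has size at most 3, so the width is 3 − 1 = 2 and tw(G) ≤ 2. For the lower bound, the 3 vertices {1, 2, 9} are pairwise adjacent, and any tree decomposition puts a clique entirely inside one bag — forcing width ≥ 2. Combining the bounds, tw(G) = 2.

Treewidth 2.
Bags: B1 = {3, 8, 9}  B2 = {3, 9, 10}  B3 = {1, 3, 9}  B4 = {1, 2, 9}  B5 = {1, 6, 9}  B6 = {2, 4, 9}  B7 = {4, 5, 9}  B8 = {7, 8, 9}
Tree: B1–B2, B2–B3, B3–B4, B4–B5, B4–B6, B6–B7, B1–B8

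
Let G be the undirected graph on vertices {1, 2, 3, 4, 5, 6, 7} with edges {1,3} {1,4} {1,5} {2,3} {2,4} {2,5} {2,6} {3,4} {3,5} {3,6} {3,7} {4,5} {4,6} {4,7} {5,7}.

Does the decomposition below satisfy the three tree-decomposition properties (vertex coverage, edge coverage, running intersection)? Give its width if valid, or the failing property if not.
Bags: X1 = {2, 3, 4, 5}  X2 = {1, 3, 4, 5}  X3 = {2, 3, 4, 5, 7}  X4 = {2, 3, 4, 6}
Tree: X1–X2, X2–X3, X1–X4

A tree decomposition must satisfy three properties: every vertex lies in some bag; for every edge, both endpoints lie together in some bag; and for every vertex, the bags containing it form a connected subtree. Here bags containing vertex 2 are not connected in the tree, so the decomposition is invalid.

No — bags containing vertex 2 are not connected in the tree.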